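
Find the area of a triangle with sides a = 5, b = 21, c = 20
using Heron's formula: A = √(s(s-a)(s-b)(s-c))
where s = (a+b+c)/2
s = (5 + 21 + 20)/2 = 46/2 = 23
s − a = 18, s − b = 2, s − c = 3
s(s−a)(s−b)(s−c) = 23·18·2·3 = 2484
Area = √2484 ≈ 49.8397

s = 23.0, Area = 49.84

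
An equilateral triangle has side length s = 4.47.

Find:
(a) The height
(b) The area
(a) The height splits the triangle into two 30-60-90 halves: h = s·√3/2 = 4.47·1.73205/2 ≈ 7.74227/2 ≈ 3.87113
(b) Area = (√3/4)·s² = (√3/4)·4.47² = (√3/4)·19.9809 ≈ 0.433013·19.9809 ≈ 8.65198

Height = 3.871, Area = 8.652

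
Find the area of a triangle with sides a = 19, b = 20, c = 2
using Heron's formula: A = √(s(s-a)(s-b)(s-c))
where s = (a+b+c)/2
s = (19 + 20 + 2)/2 = 41/2 = 20.5
s − a = 1.5, s − b = 0.5, s − c = 18.5
s(s−a)(s−b)(s−c) = 20.5·1.5·0.5·18.5 = 284.4375
Area = √284.4375 ≈ 16.8653

s = 20.5, Area = 16.87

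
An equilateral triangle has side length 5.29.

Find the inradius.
r = Area/s with s the semi-perimeter.
Area = (√3/4)·5.29² = (√3/4)·27.9841 ≈ 0.433013·27.9841 ≈ 12.1175
s = 3·5.29/2 = 7.935
r ≈ 12.1175/7.935 ≈ 1.52709
(Equivalently r = side/(2√3) = 5.29/3.4641 ≈ 1.52709.)

r = 1.527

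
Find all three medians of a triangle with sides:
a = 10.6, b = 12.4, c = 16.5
Median formula: m_a = ½√(2b² + 2c² − a²) (and cyclically). a² = 112.36, b² = 153.76, c² = 272.25.
m_a = ½√(2·153.76 + 2·272.25 − 112.36) = ½√739.66 ≈ ½·27.1967 ≈ 13.5983
m_b = ½√(2·112.36 + 2·272.25 − 153.76) = ½√615.46 ≈ ½·24.8085 ≈ 12.4042
m_c = ½√(2·112.36 + 2·153.76 − 272.25) = ½√259.99 ≈ ½·16.1242 ≈ 8.0621

m_a = 13.6, m_b = 12.4, m_c = 8.062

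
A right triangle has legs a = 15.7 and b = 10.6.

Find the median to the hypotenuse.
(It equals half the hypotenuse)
Hypotenuse c = √(a² + b²) = √(246.49 + 112.36) = √358.85 ≈ 18.9433
Median to hypotenuse = c/2 ≈ 18.9433/2 ≈ 9.47167

Median = 9.472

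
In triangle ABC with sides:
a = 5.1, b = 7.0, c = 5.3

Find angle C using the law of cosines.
c² = a² + b² − 2ab·cos(C)  ⇒  cos(C) = (a² + b² − c²)/(2ab)
cos(C) = (5.1² + 7.0² − 5.3²)/(2·5.1·7.0) = (26.01 + 49 − 28.09)/71.4 = 46.92/71.4 ≈ 0.657143
C = arccos(0.657143) ≈ 48.9177°

C = 48.92°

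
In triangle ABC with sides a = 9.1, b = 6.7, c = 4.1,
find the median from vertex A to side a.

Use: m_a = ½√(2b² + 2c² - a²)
m_a = ½√(2·6.7² + 2·4.1² − 9.1²) = ½√(2·44.89 + 2·16.81 − 82.81) = ½√(89.78 + 33.62 − 82.81) = ½√40.59
√40.59 ≈ 6.37103, so m_a ≈ 3.18551

m_a = 3.186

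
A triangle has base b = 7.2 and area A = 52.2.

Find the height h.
A = ½·b·h  ⇒  h = 2A/b = 2·52.2/7.2 = 104.4/7.2 ≈ 14.5

h = 14.5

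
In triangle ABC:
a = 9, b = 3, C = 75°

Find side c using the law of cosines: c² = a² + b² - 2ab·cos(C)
c² = 9² + 3² − 2·9·3·cos(75°)
cos(75°) ≈ 0.258819
c² ≈ 81 + 9 − 54·(0.258819) ≈ 90 − 13.9762 ≈ 76.0238
c ≈ √76.0238 ≈ 8.71916

c = 8.719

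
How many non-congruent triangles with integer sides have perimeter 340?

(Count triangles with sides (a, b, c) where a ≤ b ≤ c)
Let a ≤ b ≤ c with a + b + c = 340. The only binding inequality is a + b > c, i.e. 340 − c > c, so c < 340/2; and c ≥ 340/3 since c is the largest side.
So 114 ≤ c ≤ 169. For each c, b runs from ⌈(340 − c)/2⌉ up to c (then a = 340 − b − c satisfies 1 ≤ a ≤ b automatically), giving c − ⌈(340 − c)/2⌉ + 1 choices.
Summing over c: 2 + 3 + 5 + 6 + … + 83 + 84  (56 terms, c = 114, …, 169) = 2408
Check (closed form: nearest integer to p²/48 for even p, (p+3)²/48 for odd p): 340²/48 = 115600/48 ≈ 2408.33 → 2408

2408 triangles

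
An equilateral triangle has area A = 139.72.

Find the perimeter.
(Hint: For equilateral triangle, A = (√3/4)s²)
A = (√3/4)s²  ⇒  s² = 4A/√3 = 4·139.72/√3 = 558.88/1.73205 ≈ 322.67
s ≈ √322.67 ≈ 17.963
Perimeter = 3s ≈ 3·17.963 ≈ 53.889

Perimeter = 53.89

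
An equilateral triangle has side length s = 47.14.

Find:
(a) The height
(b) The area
(a) The height splits the triangle into two 30-60-90 halves: h = s·√3/2 = 47.14·1.73205/2 ≈ 81.6489/2 ≈ 40.8244
(b) Area = (√3/4)·s² = (√3/4)·47.14² = (√3/4)·2222.1796 ≈ 0.433013·2222.1796 ≈ 962.232

Height = 40.82, Area = 962.2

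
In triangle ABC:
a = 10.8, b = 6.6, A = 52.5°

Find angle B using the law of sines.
a/sin(A) = b/sin(B)  ⇒  sin(B) = b·sin(A)/a = 6.6·sin(52.5°)/10.8
sin(52.5°) ≈ 0.793353
sin(B) ≈ 6.6·0.793353/10.8 ≈ 5.23613/10.8 ≈ 0.484827
B = arcsin(0.484827) ≈ 29.0011°
(Since b ≤ a we need B ≤ A, so the obtuse alternative 180° − 29.0011° ≈ 150.999° is rejected.)

B = 29°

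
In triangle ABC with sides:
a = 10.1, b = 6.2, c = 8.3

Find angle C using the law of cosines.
c² = a² + b² − 2ab·cos(C)  ⇒  cos(C) = (a² + b² − c²)/(2ab)
cos(C) = (10.1² + 6.2² − 8.3²)/(2·10.1·6.2) = (102.01 + 38.44 − 68.89)/125.24 = 71.56/125.24 ≈ 0.571383
C = arccos(0.571383) ≈ 55.1533°

C = 55.15°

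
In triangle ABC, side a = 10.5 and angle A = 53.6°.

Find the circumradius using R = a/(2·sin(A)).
R = a/(2·sin(A)) = 10.5/(2·sin(53.6°))
sin(53.6°) ≈ 0.804894
R ≈ 10.5/(2·0.804894) = 10.5/1.60979 ≈ 6.5226

R = 6.523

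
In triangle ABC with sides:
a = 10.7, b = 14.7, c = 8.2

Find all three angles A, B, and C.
Law of cosines for each angle (a² = 114.49, b² = 216.09, c² = 67.24):
cos(A) = (b² + c² − a²)/(2bc) = (216.09 + 67.24 − 114.49)/(2·14.7·8.2) = 168.84/241.08 ≈ 0.700348  ⇒  A ≈ 45.545°
cos(B) = (a² + c² − b²)/(2ac) = (114.49 + 67.24 − 216.09)/(2·10.7·8.2) = -34.36/175.48 ≈ -0.195806  ⇒  B ≈ 101.292°
cos(C) = (a² + b² − c²)/(2ab) = (114.49 + 216.09 − 67.24)/(2·10.7·14.7) = 263.34/314.58 ≈ 0.837116  ⇒  C ≈ 33.1632°
Check: A + B + C ≈ 180°

A = 45.55°, B = 101.3°, C = 33.16°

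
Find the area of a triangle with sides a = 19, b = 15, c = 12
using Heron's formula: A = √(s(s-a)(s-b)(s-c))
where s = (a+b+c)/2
s = (19 + 15 + 12)/2 = 46/2 = 23
s − a = 4, s − b = 8, s − c = 11
s(s−a)(s−b)(s−c) = 23·4·8·11 = 8096
Area = √8096 ≈ 89.9778

s = 23.0, Area = 89.98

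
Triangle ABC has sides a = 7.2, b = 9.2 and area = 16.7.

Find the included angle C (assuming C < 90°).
Area = ½·a·b·sin(C)  ⇒  sin(C) = 2·Area/(a·b) = 2·16.7/(7.2·9.2) = 33.4/66.24 ≈ 0.504227
C = arcsin(0.504227) ≈ 30.2801° (taking the acute solution since C < 90°)

C = 30.28°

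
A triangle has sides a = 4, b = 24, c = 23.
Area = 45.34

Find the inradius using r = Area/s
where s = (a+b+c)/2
s = (4 + 24 + 23)/2 = 51/2 = 25.5
r = Area/s = 45.34/25.5 ≈ 1.77804

r = 1.778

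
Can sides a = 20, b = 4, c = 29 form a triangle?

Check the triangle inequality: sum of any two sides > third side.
a + b vs c: 20 + 4 = 24 ≤ 29  ✗
a + c vs b: 20 + 29 = 49 > 4  ✓
b + c vs a: 4 + 29 = 33 > 20  ✓

No: 20 + 4 = 24 is not > 29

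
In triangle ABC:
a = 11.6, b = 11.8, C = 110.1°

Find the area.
Two sides and the included angle (SAS): A = ½·a·b·sin(C) = ½·11.6·11.8·sin(110.1°)
sin(110.1°) ≈ 0.939094
A ≈ ½·136.88·0.939094 = 68.44·0.939094 ≈ 64.2716

Area = 64.27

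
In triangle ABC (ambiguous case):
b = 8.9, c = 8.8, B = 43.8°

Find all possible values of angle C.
b/sin(B) = c/sin(C)  ⇒  sin(C) = c·sin(B)/b = 8.8·sin(43.8°)/8.9
sin(43.8°) ≈ 0.692143
sin(C) ≈ 8.8·0.692143/8.9 ≈ 6.09086/8.9 ≈ 0.684366
Candidate 1: C₁ = arcsin(0.684366) ≈ 43.1858°  →  A = 180° − 43.8° − 43.1858° ≈ 93.0142° > 0, valid
Candidate 2: C₂ = 180° − C₁ ≈ 136.814°  →  A = 180° − 43.8° − 136.814° ≈ -0.6142° ≤ 0, not a valid triangle

C = 43.19° (one solution)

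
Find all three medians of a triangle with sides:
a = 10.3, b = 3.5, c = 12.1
Median formula: m_a = ½√(2b² + 2c² − a²) (and cyclically). a² = 106.09, b² = 12.25, c² = 146.41.
m_a = ½√(2·12.25 + 2·146.41 − 106.09) = ½√211.23 ≈ ½·14.5338 ≈ 7.26688
m_b = ½√(2·106.09 + 2·146.41 − 12.25) = ½√492.75 ≈ ½·22.198 ≈ 11.099
m_c = ½√(2·106.09 + 2·12.25 − 146.41) = ½√90.27 ≈ ½·9.50105 ≈ 4.75053

m_a = 7.267, m_b = 11.1, m_c = 4.751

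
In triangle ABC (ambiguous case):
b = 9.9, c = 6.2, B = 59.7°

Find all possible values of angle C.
b/sin(B) = c/sin(C)  ⇒  sin(C) = c·sin(B)/b = 6.2·sin(59.7°)/9.9
sin(59.7°) ≈ 0.863396
sin(C) ≈ 6.2·0.863396/9.9 ≈ 5.35305/9.9 ≈ 0.540712
Candidate 1: C₁ = arcsin(0.540712) ≈ 32.7321°  →  A = 180° − 59.7° − 32.7321° ≈ 87.5679° > 0, valid
Candidate 2: C₂ = 180° − C₁ ≈ 147.268°  →  A = 180° − 59.7° − 147.268° ≈ -26.9679° ≤ 0, not a valid triangle

C = 32.73° (one solution)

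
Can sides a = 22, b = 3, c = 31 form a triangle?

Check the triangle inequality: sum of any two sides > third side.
a + b vs c: 22 + 3 = 25 ≤ 31  ✗
a + c vs b: 22 + 31 = 53 > 3  ✓
b + c vs a: 3 + 31 = 34 > 22  ✓

No: 22 + 3 = 25 is not > 31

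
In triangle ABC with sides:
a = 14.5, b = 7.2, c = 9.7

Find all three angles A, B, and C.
Law of cosines for each angle (a² = 210.25, b² = 51.84, c² = 94.09):
cos(A) = (b² + c² − a²)/(2bc) = (51.84 + 94.09 − 210.25)/(2·7.2·9.7) = -64.32/139.68 ≈ -0.460481  ⇒  A ≈ 117.418°
cos(B) = (a² + c² − b²)/(2ac) = (210.25 + 94.09 − 51.84)/(2·14.5·9.7) = 252.5/281.3 ≈ 0.897618  ⇒  B ≈ 26.1533°
cos(C) = (a² + b² − c²)/(2ab) = (210.25 + 51.84 − 94.09)/(2·14.5·7.2) = 168/208.8 ≈ 0.804598  ⇒  C ≈ 36.4286°
Check: A + B + C ≈ 180°

A = 117.4°, B = 26.15°, C = 36.43°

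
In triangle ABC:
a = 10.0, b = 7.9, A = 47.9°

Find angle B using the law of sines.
a/sin(A) = b/sin(B)  ⇒  sin(B) = b·sin(A)/a = 7.9·sin(47.9°)/10.0
sin(47.9°) ≈ 0.741976
sin(B) ≈ 7.9·0.741976/10.0 ≈ 5.86161/10.0 ≈ 0.586161
B = arcsin(0.586161) ≈ 35.885°
(Since b ≤ a we need B ≤ A, so the obtuse alternative 180° − 35.885° ≈ 144.115° is rejected.)

B = 35.89°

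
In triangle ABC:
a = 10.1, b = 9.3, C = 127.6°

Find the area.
Two sides and the included angle (SAS): A = ½·a·b·sin(C) = ½·10.1·9.3·sin(127.6°)
sin(127.6°) ≈ 0.79229
A ≈ ½·93.93·0.79229 = 46.965·0.79229 ≈ 37.2099

Area = 37.21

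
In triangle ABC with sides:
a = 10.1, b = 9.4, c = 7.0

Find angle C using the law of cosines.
c² = a² + b² − 2ab·cos(C)  ⇒  cos(C) = (a² + b² − c²)/(2ab)
cos(C) = (10.1² + 9.4² − 7.0²)/(2·10.1·9.4) = (102.01 + 88.36 − 49)/189.88 = 141.37/189.88 ≈ 0.744523
C = arccos(0.744523) ≈ 41.8819°

C = 41.88°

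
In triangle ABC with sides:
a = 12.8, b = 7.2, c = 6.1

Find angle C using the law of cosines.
c² = a² + b² − 2ab·cos(C)  ⇒  cos(C) = (a² + b² − c²)/(2ab)
cos(C) = (12.8² + 7.2² − 6.1²)/(2·12.8·7.2) = (163.84 + 51.84 − 37.21)/184.32 = 178.47/184.32 ≈ 0.968262
C = arccos(0.968262) ≈ 14.4739°

C = 14.47°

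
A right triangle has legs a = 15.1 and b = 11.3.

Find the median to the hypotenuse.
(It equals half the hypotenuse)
Hypotenuse c = √(a² + b²) = √(228.01 + 127.69) = √355.7 ≈ 18.86
Median to hypotenuse = c/2 ≈ 18.86/2 ≈ 9.43001

Median = 9.43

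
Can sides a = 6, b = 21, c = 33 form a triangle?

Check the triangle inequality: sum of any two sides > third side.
a + b vs c: 6 + 21 = 27 ≤ 33  ✗
a + c vs b: 6 + 33 = 39 > 21  ✓
b + c vs a: 21 + 33 = 54 > 6  ✓

No: 6 + 21 = 27 is not > 33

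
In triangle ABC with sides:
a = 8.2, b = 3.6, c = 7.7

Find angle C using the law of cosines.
c² = a² + b² − 2ab·cos(C)  ⇒  cos(C) = (a² + b² − c²)/(2ab)
cos(C) = (8.2² + 3.6² − 7.7²)/(2·8.2·3.6) = (67.24 + 12.96 − 59.29)/59.04 = 20.91/59.04 ≈ 0.354167
C = arccos(0.354167) ≈ 69.2576°

C = 69.26°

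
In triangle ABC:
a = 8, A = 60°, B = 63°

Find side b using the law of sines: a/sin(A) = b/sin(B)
a/sin(A) = b/sin(B)  ⇒  b = a·sin(B)/sin(A) = 8·sin(63°)/sin(60°)
sin(63°) ≈ 0.891007, sin(60°) ≈ 0.866025
b ≈ 8·0.891007/0.866025 ≈ 7.12805/0.866025 ≈ 8.23077

b = 8.231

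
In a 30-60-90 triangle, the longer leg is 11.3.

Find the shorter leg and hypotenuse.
In a 30-60-90 triangle the sides are in ratio 1 : √3 : 2, so short leg = long leg/√3 and hypotenuse = 2·(short leg).
Short leg = 11.3/√3 ≈ 11.3/1.73205 ≈ 6.52406
Hypotenuse = 2·6.52406 ≈ 13.0481

Short leg = 6.524, Hypotenuse = 13.05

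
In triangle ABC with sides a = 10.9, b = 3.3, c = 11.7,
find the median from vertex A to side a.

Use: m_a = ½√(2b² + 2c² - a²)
m_a = ½√(2·3.3² + 2·11.7² − 10.9²) = ½√(2·10.89 + 2·136.89 − 118.81) = ½√(21.78 + 273.78 − 118.81) = ½√176.75
√176.75 ≈ 13.2947, so m_a ≈ 6.64737

m_a = 6.647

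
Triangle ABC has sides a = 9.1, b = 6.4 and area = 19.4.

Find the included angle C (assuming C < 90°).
Area = ½·a·b·sin(C)  ⇒  sin(C) = 2·Area/(a·b) = 2·19.4/(9.1·6.4) = 38.8/58.24 ≈ 0.666209
C = arcsin(0.666209) ≈ 41.7751° (taking the acute solution since C < 90°)

C = 41.78°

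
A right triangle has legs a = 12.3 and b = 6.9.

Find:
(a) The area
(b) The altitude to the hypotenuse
(a) The legs are perpendicular, so Area = ½·a·b = ½·12.3·6.9 = ½·84.87 = 42.435
(b) Hypotenuse c = √(a² + b²) = √(151.29 + 47.61) = √198.9 ≈ 14.1032
    Area = ½·c·h_c  ⇒  h_c = 2·Area/c = 84.87/14.1032 ≈ 6.01779

Area = 42.435, h_c = 6.018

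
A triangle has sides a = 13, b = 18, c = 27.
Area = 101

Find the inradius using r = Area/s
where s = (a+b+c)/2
s = (13 + 18 + 27)/2 = 58/2 = 29
r = Area/s = 101/29 ≈ 3.48276

r = 3.483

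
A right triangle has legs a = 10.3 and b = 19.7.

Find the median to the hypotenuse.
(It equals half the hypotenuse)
Hypotenuse c = √(a² + b²) = √(106.09 + 388.09) = √494.18 ≈ 22.2302
Median to hypotenuse = c/2 ≈ 22.2302/2 ≈ 11.1151

Median = 11.12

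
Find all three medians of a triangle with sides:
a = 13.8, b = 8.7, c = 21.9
Median formula: m_a = ½√(2b² + 2c² − a²) (and cyclically). a² = 190.44, b² = 75.69, c² = 479.61.
m_a = ½√(2·75.69 + 2·479.61 − 190.44) = ½√920.16 ≈ ½·30.3341 ≈ 15.1671
m_b = ½√(2·190.44 + 2·479.61 − 75.69) = ½√1264.41 ≈ ½·35.5585 ≈ 17.7793
m_c = ½√(2·190.44 + 2·75.69 − 479.61) = ½√52.65 ≈ ½·7.25603 ≈ 3.62802

m_a = 15.17, m_b = 17.78, m_c = 3.628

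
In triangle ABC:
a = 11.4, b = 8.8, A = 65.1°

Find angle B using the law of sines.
a/sin(A) = b/sin(B)  ⇒  sin(B) = b·sin(A)/a = 8.8·sin(65.1°)/11.4
sin(65.1°) ≈ 0.907044
sin(B) ≈ 8.8·0.907044/11.4 ≈ 7.98199/11.4 ≈ 0.700174
B = arcsin(0.700174) ≈ 44.441°
(Since b ≤ a we need B ≤ A, so the obtuse alternative 180° − 44.441° ≈ 135.559° is rejected.)

B = 44.44°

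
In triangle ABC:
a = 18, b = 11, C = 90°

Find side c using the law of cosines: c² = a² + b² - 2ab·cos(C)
c² = 18² + 11² − 2·18·11·cos(90°)
cos(90°) ≈ 0
c² ≈ 324 + 121 − 396·(0) ≈ 445 − 0 ≈ 445
c ≈ √445 ≈ 21.095

c = 21.1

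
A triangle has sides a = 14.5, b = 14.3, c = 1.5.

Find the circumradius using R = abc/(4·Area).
First find the area with Heron's formula.
s = (14.5 + 14.3 + 1.5)/2 = 15.15
Area = √(s(s−a)(s−b)(s−c)) = √(15.15·0.65·0.85·13.65) ≈ √114.256 ≈ 10.689
abc = 14.5·14.3·1.5 = 311.025
R = abc/(4·Area) ≈ 311.025/(4·10.689) = 311.025/42.7562 ≈ 7.27439

R = 7.274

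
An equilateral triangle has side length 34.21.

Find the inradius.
r = Area/s with s the semi-perimeter.
Area = (√3/4)·34.21² = (√3/4)·1170.3241 ≈ 0.433013·1170.3241 ≈ 506.765
s = 3·34.21/2 = 51.315
r ≈ 506.765/51.315 ≈ 9.87558
(Equivalently r = side/(2√3) = 34.21/3.4641 ≈ 9.87558.)

r = 9.876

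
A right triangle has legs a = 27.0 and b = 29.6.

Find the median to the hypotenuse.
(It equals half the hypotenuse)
Hypotenuse c = √(a² + b²) = √(729 + 876.16) = √1605.16 ≈ 40.0644
Median to hypotenuse = c/2 ≈ 40.0644/2 ≈ 20.0322

Median = 20.03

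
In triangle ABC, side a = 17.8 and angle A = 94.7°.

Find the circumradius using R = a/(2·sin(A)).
R = a/(2·sin(A)) = 17.8/(2·sin(94.7°))
sin(94.7°) ≈ 0.996637
R ≈ 17.8/(2·0.996637) = 17.8/1.99327 ≈ 8.93003

R = 8.93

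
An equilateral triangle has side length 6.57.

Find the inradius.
r = Area/s with s the semi-perimeter.
Area = (√3/4)·6.57² = (√3/4)·43.1649 ≈ 0.433013·43.1649 ≈ 18.6909
s = 3·6.57/2 = 9.855
r ≈ 18.6909/9.855 ≈ 1.8966
(Equivalently r = side/(2√3) = 6.57/3.4641 ≈ 1.8966.)

r = 1.897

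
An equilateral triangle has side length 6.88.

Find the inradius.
r = Area/s with s the semi-perimeter.
Area = (√3/4)·6.88² = (√3/4)·47.3344 ≈ 0.433013·47.3344 ≈ 20.4964
s = 3·6.88/2 = 10.32
r ≈ 20.4964/10.32 ≈ 1.98608
(Equivalently r = side/(2√3) = 6.88/3.4641 ≈ 1.98608.)

r = 1.986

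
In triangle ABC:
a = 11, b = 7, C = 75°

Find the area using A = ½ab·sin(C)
A = ½·a·b·sin(C) = ½·11·7·sin(75°)
sin(75°) ≈ 0.965926
A ≈ ½·77·0.965926 = 38.5·0.965926 ≈ 37.1881

Area = 37.19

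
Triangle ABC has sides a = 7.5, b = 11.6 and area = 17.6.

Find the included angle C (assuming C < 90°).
Area = ½·a·b·sin(C)  ⇒  sin(C) = 2·Area/(a·b) = 2·17.6/(7.5·11.6) = 35.2/87 ≈ 0.404598
C = arcsin(0.404598) ≈ 23.8659° (taking the acute solution since C < 90°)

C = 23.87°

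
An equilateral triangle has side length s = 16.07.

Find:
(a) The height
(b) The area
(a) The height splits the triangle into two 30-60-90 halves: h = s·√3/2 = 16.07·1.73205/2 ≈ 27.8341/2 ≈ 13.917
(b) Area = (√3/4)·s² = (√3/4)·16.07² = (√3/4)·258.2449 ≈ 0.433013·258.2449 ≈ 111.823

Height = 13.92, Area = 111.8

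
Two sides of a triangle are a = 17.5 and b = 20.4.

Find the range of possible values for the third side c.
Triangle inequality: |a − b| < c < a + b
|a − b| = |17.5 − 20.4| = 2.9
a + b = 17.5 + 20.4 = 37.9

2.9 < c < 37.9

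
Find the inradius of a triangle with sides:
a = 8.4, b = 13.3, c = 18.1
r = Area/s where s is the semi-perimeter.
s = (8.4 + 13.3 + 18.1)/2 = 39.8/2 = 19.9
Area = √(s(s−a)(s−b)(s−c)) = √(19.9·11.5·6.6·1.8) ≈ √2718.74 ≈ 52.1415
r ≈ 52.1415/19.9 ≈ 2.62018

r = 2.62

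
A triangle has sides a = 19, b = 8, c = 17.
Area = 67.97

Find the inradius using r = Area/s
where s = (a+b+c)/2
s = (19 + 8 + 17)/2 = 44/2 = 22
r = Area/s = 67.97/22 ≈ 3.08955

r = 3.09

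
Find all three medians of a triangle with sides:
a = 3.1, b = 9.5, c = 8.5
Median formula: m_a = ½√(2b² + 2c² − a²) (and cyclically). a² = 9.61, b² = 90.25, c² = 72.25.
m_a = ½√(2·90.25 + 2·72.25 − 9.61) = ½√315.39 ≈ ½·17.7592 ≈ 8.87961
m_b = ½√(2·9.61 + 2·72.25 − 90.25) = ½√73.47 ≈ ½·8.57146 ≈ 4.28573
m_c = ½√(2·9.61 + 2·90.25 − 72.25) = ½√127.47 ≈ ½·11.2903 ≈ 5.64513

m_a = 8.88, m_b = 4.286, m_c = 5.645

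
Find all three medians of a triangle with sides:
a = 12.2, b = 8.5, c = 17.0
Median formula: m_a = ½√(2b² + 2c² − a²) (and cyclically). a² = 148.84, b² = 72.25, c² = 289.
m_a = ½√(2·72.25 + 2·289 − 148.84) = ½√573.66 ≈ ½·23.9512 ≈ 11.9756
m_b = ½√(2·148.84 + 2·289 − 72.25) = ½√803.43 ≈ ½·28.3448 ≈ 14.1724
m_c = ½√(2·148.84 + 2·72.25 − 289) = ½√153.18 ≈ ½·12.3766 ≈ 6.1883

m_a = 11.98, m_b = 14.17, m_c = 6.188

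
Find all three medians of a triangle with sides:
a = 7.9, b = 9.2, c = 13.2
Median formula: m_a = ½√(2b² + 2c² − a²) (and cyclically). a² = 62.41, b² = 84.64, c² = 174.24.
m_a = ½√(2·84.64 + 2·174.24 − 62.41) = ½√455.35 ≈ ½·21.3389 ≈ 10.6695
m_b = ½√(2·62.41 + 2·174.24 − 84.64) = ½√388.66 ≈ ½·19.7145 ≈ 9.85723
m_c = ½√(2·62.41 + 2·84.64 − 174.24) = ½√119.86 ≈ ½·10.9481 ≈ 5.47403

m_a = 10.67, m_b = 9.857, m_c = 5.474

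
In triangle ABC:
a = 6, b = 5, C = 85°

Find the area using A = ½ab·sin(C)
A = ½·a·b·sin(C) = ½·6·5·sin(85°)
sin(85°) ≈ 0.996195
A ≈ ½·30·0.996195 = 15·0.996195 ≈ 14.9429

Area = 14.94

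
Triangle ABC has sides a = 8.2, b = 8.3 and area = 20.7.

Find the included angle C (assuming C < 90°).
Area = ½·a·b·sin(C)  ⇒  sin(C) = 2·Area/(a·b) = 2·20.7/(8.2·8.3) = 41.4/68.06 ≈ 0.608287
C = arcsin(0.608287) ≈ 37.4657° (taking the acute solution since C < 90°)

C = 37.47°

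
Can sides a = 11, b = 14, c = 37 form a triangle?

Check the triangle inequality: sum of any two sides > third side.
a + b vs c: 11 + 14 = 25 ≤ 37  ✗
a + c vs b: 11 + 37 = 48 > 14  ✓
b + c vs a: 14 + 37 = 51 > 11  ✓

No: 11 + 14 = 25 is not > 37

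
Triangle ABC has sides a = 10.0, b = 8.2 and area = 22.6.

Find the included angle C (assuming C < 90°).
Area = ½·a·b·sin(C)  ⇒  sin(C) = 2·Area/(a·b) = 2·22.6/(10.0·8.2) = 45.2/82 ≈ 0.55122
C = arcsin(0.55122) ≈ 33.4507° (taking the acute solution since C < 90°)

C = 33.45°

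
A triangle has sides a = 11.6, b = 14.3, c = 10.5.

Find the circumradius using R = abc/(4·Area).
First find the area with Heron's formula.
s = (11.6 + 14.3 + 10.5)/2 = 18.2
Area = √(s(s−a)(s−b)(s−c)) = √(18.2·6.6·3.9·7.7) ≈ √3607.2 ≈ 60.06
abc = 11.6·14.3·10.5 = 1741.74
R = abc/(4·Area) ≈ 1741.74/(4·60.06) = 1741.74/240.24 ≈ 7.25

R = 7.25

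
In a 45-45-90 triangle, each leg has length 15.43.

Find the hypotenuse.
In a 45-45-90 triangle the sides are in ratio 1 : 1 : √2, so hypotenuse = leg·√2.
Hypotenuse = 15.43·√2 ≈ 15.43·1.41421 ≈ 21.8213

Hypotenuse = 15.43√2 = 21.82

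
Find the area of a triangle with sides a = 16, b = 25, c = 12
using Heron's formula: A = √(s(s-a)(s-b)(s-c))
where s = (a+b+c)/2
s = (16 + 25 + 12)/2 = 53/2 = 26.5
s − a = 10.5, s − b = 1.5, s − c = 14.5
s(s−a)(s−b)(s−c) = 26.5·10.5·1.5·14.5 = 6051.9375
Area = √6051.9375 ≈ 77.7942

s = 26.5, Area = 77.79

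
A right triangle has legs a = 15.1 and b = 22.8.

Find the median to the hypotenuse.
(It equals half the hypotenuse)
Hypotenuse c = √(a² + b²) = √(228.01 + 519.84) = √747.85 ≈ 27.3468
Median to hypotenuse = c/2 ≈ 27.3468/2 ≈ 13.6734

Median = 13.67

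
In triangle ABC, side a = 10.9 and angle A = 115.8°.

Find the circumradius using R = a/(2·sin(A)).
R = a/(2·sin(A)) = 10.9/(2·sin(115.8°))
sin(115.8°) ≈ 0.900319
R ≈ 10.9/(2·0.900319) = 10.9/1.80064 ≈ 6.05341

R = 6.053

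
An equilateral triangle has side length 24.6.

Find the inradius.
r = Area/s with s the semi-perimeter.
Area = (√3/4)·24.6² = (√3/4)·605.16 ≈ 0.433013·605.16 ≈ 262.042
s = 3·24.6/2 = 36.9
r ≈ 262.042/36.9 ≈ 7.10141
(Equivalently r = side/(2√3) = 24.6/3.4641 ≈ 7.10141.)

r = 7.101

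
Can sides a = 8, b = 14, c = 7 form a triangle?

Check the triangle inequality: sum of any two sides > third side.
a + b vs c: 8 + 14 = 22 > 7  ✓
a + c vs b: 8 + 7 = 15 > 14  ✓
b + c vs a: 14 + 7 = 21 > 8  ✓

Yes, triangle inequality satisfied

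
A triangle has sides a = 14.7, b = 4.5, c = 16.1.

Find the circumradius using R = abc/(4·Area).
First find the area with Heron's formula.
s = (14.7 + 4.5 + 16.1)/2 = 17.65
Area = √(s(s−a)(s−b)(s−c)) = √(17.65·2.95·13.15·1.55) ≈ √1061.27 ≈ 32.5771
abc = 14.7·4.5·16.1 = 1065.015
R = abc/(4·Area) ≈ 1065.015/(4·32.5771) = 1065.015/130.308 ≈ 8.17304

R = 8.173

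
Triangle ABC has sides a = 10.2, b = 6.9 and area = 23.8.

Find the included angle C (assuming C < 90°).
Area = ½·a·b·sin(C)  ⇒  sin(C) = 2·Area/(a·b) = 2·23.8/(10.2·6.9) = 47.6/70.38 ≈ 0.676329
C = arcsin(0.676329) ≈ 42.5574° (taking the acute solution since C < 90°)

C = 42.56°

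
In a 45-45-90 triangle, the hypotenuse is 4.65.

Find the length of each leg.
In a 45-45-90 triangle hypotenuse = leg·√2, so leg = hypotenuse/√2.
Leg = 4.65/√2 ≈ 4.65/1.41421 ≈ 3.28805

Each leg = 3.288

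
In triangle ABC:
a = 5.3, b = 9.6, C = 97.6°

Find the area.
Two sides and the included angle (SAS): A = ½·a·b·sin(C) = ½·5.3·9.6·sin(97.6°)
sin(97.6°) ≈ 0.991216
A ≈ ½·50.88·0.991216 = 25.44·0.991216 ≈ 25.2165

Area = 25.22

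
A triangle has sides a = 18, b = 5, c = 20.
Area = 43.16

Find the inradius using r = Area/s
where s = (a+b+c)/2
s = (18 + 5 + 20)/2 = 43/2 = 21.5
r = Area/s = 43.16/21.5 ≈ 2.00744

r = 2.007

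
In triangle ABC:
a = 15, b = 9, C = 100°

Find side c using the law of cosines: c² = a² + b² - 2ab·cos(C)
c² = 15² + 9² − 2·15·9·cos(100°)
cos(100°) ≈ -0.173648
c² ≈ 225 + 81 − 270·(-0.173648) ≈ 306 + 46.885 ≈ 352.885
c ≈ √352.885 ≈ 18.7852

c = 18.79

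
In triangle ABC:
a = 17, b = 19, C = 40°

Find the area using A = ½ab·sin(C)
A = ½·a·b·sin(C) = ½·17·19·sin(40°)
sin(40°) ≈ 0.642788
A ≈ ½·323·0.642788 = 161.5·0.642788 ≈ 103.81

Area = 103.8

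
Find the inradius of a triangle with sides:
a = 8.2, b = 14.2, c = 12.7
r = Area/s where s is the semi-perimeter.
s = (8.2 + 14.2 + 12.7)/2 = 35.1/2 = 17.55
Area = √(s(s−a)(s−b)(s−c)) = √(17.55·9.35·3.35·4.85) ≈ √2666.09 ≈ 51.6342
r ≈ 51.6342/17.55 ≈ 2.94212

r = 2.942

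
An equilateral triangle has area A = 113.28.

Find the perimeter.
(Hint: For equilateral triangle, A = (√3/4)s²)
A = (√3/4)s²  ⇒  s² = 4A/√3 = 4·113.28/√3 = 453.12/1.73205 ≈ 261.609
s ≈ √261.609 ≈ 16.1743
Perimeter = 3s ≈ 3·16.1743 ≈ 48.523

Perimeter = 48.52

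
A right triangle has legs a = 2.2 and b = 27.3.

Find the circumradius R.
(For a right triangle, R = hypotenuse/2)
Hypotenuse c = √(a² + b²) = √(4.84 + 745.29) = √750.13 ≈ 27.3885
R = c/2 ≈ 27.3885/2 ≈ 13.6943

R = 13.69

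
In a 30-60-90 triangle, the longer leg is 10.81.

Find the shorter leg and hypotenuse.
In a 30-60-90 triangle the sides are in ratio 1 : √3 : 2, so short leg = long leg/√3 and hypotenuse = 2·(short leg).
Short leg = 10.81/√3 ≈ 10.81/1.73205 ≈ 6.24116
Hypotenuse = 2·6.24116 ≈ 12.4823

Short leg = 6.241, Hypotenuse = 12.48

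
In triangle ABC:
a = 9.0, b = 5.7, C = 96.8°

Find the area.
Two sides and the included angle (SAS): A = ½·a·b·sin(C) = ½·9.0·5.7·sin(96.8°)
sin(96.8°) ≈ 0.992966
A ≈ ½·51.3·0.992966 = 25.65·0.992966 ≈ 25.4696

Area = 25.47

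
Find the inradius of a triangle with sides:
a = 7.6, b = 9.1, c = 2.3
r = Area/s where s is the semi-perimeter.
s = (7.6 + 9.1 + 2.3)/2 = 19/2 = 9.5
Area = √(s(s−a)(s−b)(s−c)) = √(9.5·1.9·0.4·7.2) ≈ √51.984 ≈ 7.20999
r ≈ 7.20999/9.5 ≈ 0.758947

r = 0.7589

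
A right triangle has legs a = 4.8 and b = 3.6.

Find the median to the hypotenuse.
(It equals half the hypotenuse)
Hypotenuse c = √(a² + b²) = √(23.04 + 12.96) = √36 ≈ 6
Median to hypotenuse = c/2 ≈ 6/2 ≈ 3

Median = 3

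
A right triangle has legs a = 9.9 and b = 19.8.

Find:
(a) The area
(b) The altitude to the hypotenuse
(a) The legs are perpendicular, so Area = ½·a·b = ½·9.9·19.8 = ½·196.02 = 98.01
(b) Hypotenuse c = √(a² + b²) = √(98.01 + 392.04) = √490.05 ≈ 22.1371
    Area = ½·c·h_c  ⇒  h_c = 2·Area/c = 196.02/22.1371 ≈ 8.85483

Area = 98.01, h_c = 8.855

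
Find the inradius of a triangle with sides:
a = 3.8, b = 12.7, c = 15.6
r = Area/s where s is the semi-perimeter.
s = (3.8 + 12.7 + 15.6)/2 = 32.1/2 = 16.05
Area = √(s(s−a)(s−b)(s−c)) = √(16.05·12.25·3.35·0.45) ≈ √296.393 ≈ 17.2161
r ≈ 17.2161/16.05 ≈ 1.07265

r = 1.073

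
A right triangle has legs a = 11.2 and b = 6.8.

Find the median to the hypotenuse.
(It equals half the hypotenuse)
Hypotenuse c = √(a² + b²) = √(125.44 + 46.24) = √171.68 ≈ 13.1027
Median to hypotenuse = c/2 ≈ 13.1027/2 ≈ 6.55134

Median = 6.551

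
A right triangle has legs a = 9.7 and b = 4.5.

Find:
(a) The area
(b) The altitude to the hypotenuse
(a) The legs are perpendicular, so Area = ½·a·b = ½·9.7·4.5 = ½·43.65 = 21.825
(b) Hypotenuse c = √(a² + b²) = √(94.09 + 20.25) = √114.34 ≈ 10.693
    Area = ½·c·h_c  ⇒  h_c = 2·Area/c = 43.65/10.693 ≈ 4.08211

Area = 21.825, h_c = 4.082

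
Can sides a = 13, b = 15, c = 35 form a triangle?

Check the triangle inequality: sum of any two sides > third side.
a + b vs c: 13 + 15 = 28 ≤ 35  ✗
a + c vs b: 13 + 35 = 48 > 15  ✓
b + c vs a: 15 + 35 = 50 > 13  ✓

No: 13 + 15 = 28 is not > 35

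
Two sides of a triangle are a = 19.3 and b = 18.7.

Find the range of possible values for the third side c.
Triangle inequality: |a − b| < c < a + b
|a − b| = |19.3 − 18.7| = 0.6
a + b = 19.3 + 18.7 = 38

0.6 < c < 38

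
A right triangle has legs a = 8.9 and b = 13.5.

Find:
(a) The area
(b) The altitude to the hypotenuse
(a) The legs are perpendicular, so Area = ½·a·b = ½·8.9·13.5 = ½·120.15 = 60.075
(b) Hypotenuse c = √(a² + b²) = √(79.21 + 182.25) = √261.46 ≈ 16.1697
    Area = ½·c·h_c  ⇒  h_c = 2·Area/c = 120.15/16.1697 ≈ 7.43055

Area = 60.075, h_c = 7.431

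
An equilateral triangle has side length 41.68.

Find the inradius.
r = Area/s with s the semi-perimeter.
Area = (√3/4)·41.68² = (√3/4)·1737.2224 ≈ 0.433013·1737.2224 ≈ 752.239
s = 3·41.68/2 = 62.52
r ≈ 752.239/62.52 ≈ 12.032
(Equivalently r = side/(2√3) = 41.68/3.4641 ≈ 12.032.)

r = 12.03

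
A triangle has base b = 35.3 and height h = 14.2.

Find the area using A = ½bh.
A = ½·b·h = ½·35.3·14.2 = ½·501.26 = 250.63

Area = 250.63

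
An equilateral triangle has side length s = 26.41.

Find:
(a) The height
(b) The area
(a) The height splits the triangle into two 30-60-90 halves: h = s·√3/2 = 26.41·1.73205/2 ≈ 45.7435/2 ≈ 22.8717
(b) Area = (√3/4)·s² = (√3/4)·26.41² = (√3/4)·697.4881 ≈ 0.433013·697.4881 ≈ 302.021

Height = 22.87, Area = 302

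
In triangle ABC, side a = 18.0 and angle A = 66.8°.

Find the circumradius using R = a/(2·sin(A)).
R = a/(2·sin(A)) = 18.0/(2·sin(66.8°))
sin(66.8°) ≈ 0.919135
R ≈ 18.0/(2·0.919135) = 18.0/1.83827 ≈ 9.79181

R = 9.792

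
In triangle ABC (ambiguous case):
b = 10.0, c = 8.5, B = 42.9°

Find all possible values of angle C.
b/sin(B) = c/sin(C)  ⇒  sin(C) = c·sin(B)/b = 8.5·sin(42.9°)/10.0
sin(42.9°) ≈ 0.680721
sin(C) ≈ 8.5·0.680721/10.0 ≈ 5.78613/10.0 ≈ 0.578613
Candidate 1: C₁ = arcsin(0.578613) ≈ 35.353°  →  A = 180° − 42.9° − 35.353° ≈ 101.747° > 0, valid
Candidate 2: C₂ = 180° − C₁ ≈ 144.647°  →  A = 180° − 42.9° − 144.647° ≈ -7.547° ≤ 0, not a valid triangle

C = 35.35° (one solution)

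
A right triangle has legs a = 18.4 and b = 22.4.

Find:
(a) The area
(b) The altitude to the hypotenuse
(a) The legs are perpendicular, so Area = ½·a·b = ½·18.4·22.4 = ½·412.16 = 206.08
(b) Hypotenuse c = √(a² + b²) = √(338.56 + 501.76) = √840.32 ≈ 28.9883
    Area = ½·c·h_c  ⇒  h_c = 2·Area/c = 412.16/28.9883 ≈ 14.2182

Area = 206.08, h_c = 14.22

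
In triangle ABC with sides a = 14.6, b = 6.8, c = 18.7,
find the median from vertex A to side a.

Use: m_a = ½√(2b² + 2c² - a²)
m_a = ½√(2·6.8² + 2·18.7² − 14.6²) = ½√(2·46.24 + 2·349.69 − 213.16) = ½√(92.48 + 699.38 − 213.16) = ½√578.7
√578.7 ≈ 24.0562, so m_a ≈ 12.0281

m_a = 12.03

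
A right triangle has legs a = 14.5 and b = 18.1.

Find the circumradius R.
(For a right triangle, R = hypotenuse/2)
Hypotenuse c = √(a² + b²) = √(210.25 + 327.61) = √537.86 ≈ 23.1918
R = c/2 ≈ 23.1918/2 ≈ 11.5959

R = 11.6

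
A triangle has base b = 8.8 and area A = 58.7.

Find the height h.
A = ½·b·h  ⇒  h = 2A/b = 2·58.7/8.8 = 117.4/8.8 ≈ 13.3409

h = 13.34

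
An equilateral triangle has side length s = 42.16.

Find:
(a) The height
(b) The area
(a) The height splits the triangle into two 30-60-90 halves: h = s·√3/2 = 42.16·1.73205/2 ≈ 73.0233/2 ≈ 36.5116
(b) Area = (√3/4)·s² = (√3/4)·42.16² = (√3/4)·1777.4656 ≈ 0.433013·1777.4656 ≈ 769.665

Height = 36.51, Area = 769.7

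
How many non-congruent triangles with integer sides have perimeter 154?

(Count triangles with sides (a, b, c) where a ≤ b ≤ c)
Let a ≤ b ≤ c with a + b + c = 154. The only binding inequality is a + b > c, i.e. 154 − c > c, so c < 154/2; and c ≥ 154/3 since c is the largest side.
So 52 ≤ c ≤ 76. For each c, b runs from ⌈(154 − c)/2⌉ up to c (then a = 154 − b − c satisfies 1 ≤ a ≤ b automatically), giving c − ⌈(154 − c)/2⌉ + 1 choices.
Summing over c: 2 + 3 + 5 + 6 + … + 36 + 38  (25 terms, c = 52, …, 76) = 494
Check (closed form: nearest integer to p²/48 for even p, (p+3)²/48 for odd p): 154²/48 = 23716/48 ≈ 494.08 → 494

494 triangles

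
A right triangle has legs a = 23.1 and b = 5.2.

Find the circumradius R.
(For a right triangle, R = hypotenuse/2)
Hypotenuse c = √(a² + b²) = √(533.61 + 27.04) = √560.65 ≈ 23.678
R = c/2 ≈ 23.678/2 ≈ 11.839

R = 11.84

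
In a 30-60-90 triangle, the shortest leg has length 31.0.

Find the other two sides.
In a 30-60-90 triangle the sides are in ratio 1 : √3 : 2 (short leg : long leg : hypotenuse).
Long leg = 31.0·√3 ≈ 31.0·1.73205 ≈ 53.6936
Hypotenuse = 2·31.0 = 62

Long leg = 31.0√3 = 53.69, Hypotenuse = 62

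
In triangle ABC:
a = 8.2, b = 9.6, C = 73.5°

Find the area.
Two sides and the included angle (SAS): A = ½·a·b·sin(C) = ½·8.2·9.6·sin(73.5°)
sin(73.5°) ≈ 0.95882
A ≈ ½·78.72·0.95882 = 39.36·0.95882 ≈ 37.7391

Area = 37.74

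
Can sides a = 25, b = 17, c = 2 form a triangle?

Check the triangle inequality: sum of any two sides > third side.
a + b vs c: 25 + 17 = 42 > 2  ✓
a + c vs b: 25 + 2 = 27 > 17  ✓
b + c vs a: 17 + 2 = 19 ≤ 25  ✗

No: 17 + 2 = 19 is not > 25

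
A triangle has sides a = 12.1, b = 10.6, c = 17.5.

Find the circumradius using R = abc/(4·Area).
First find the area with Heron's formula.
s = (12.1 + 10.6 + 17.5)/2 = 20.1
Area = √(s(s−a)(s−b)(s−c)) = √(20.1·8·9.5·2.6) ≈ √3971.76 ≈ 63.0219
abc = 12.1·10.6·17.5 = 2244.55
R = abc/(4·Area) ≈ 2244.55/(4·63.0219) = 2244.55/252.088 ≈ 8.90385

R = 8.904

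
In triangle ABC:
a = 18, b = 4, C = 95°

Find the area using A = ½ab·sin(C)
A = ½·a·b·sin(C) = ½·18·4·sin(95°)
sin(95°) ≈ 0.996195
A ≈ ½·72·0.996195 = 36·0.996195 ≈ 35.863

Area = 35.86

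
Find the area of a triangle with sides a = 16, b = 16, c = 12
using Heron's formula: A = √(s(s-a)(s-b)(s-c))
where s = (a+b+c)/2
s = (16 + 16 + 12)/2 = 44/2 = 22
s − a = 6, s − b = 6, s − c = 10
s(s−a)(s−b)(s−c) = 22·6·6·10 = 7920
Area = √7920 ≈ 88.9944

s = 22.0, Area = 88.99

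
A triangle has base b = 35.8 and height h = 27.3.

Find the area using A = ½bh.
A = ½·b·h = ½·35.8·27.3 = ½·977.34 = 488.67

Area = 488.67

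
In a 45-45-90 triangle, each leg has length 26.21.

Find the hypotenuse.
In a 45-45-90 triangle the sides are in ratio 1 : 1 : √2, so hypotenuse = leg·√2.
Hypotenuse = 26.21·√2 ≈ 26.21·1.41421 ≈ 37.0665

Hypotenuse = 26.21√2 = 37.07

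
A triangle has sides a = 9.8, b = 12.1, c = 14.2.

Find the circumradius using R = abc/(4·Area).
First find the area with Heron's formula.
s = (9.8 + 12.1 + 14.2)/2 = 18.05
Area = √(s(s−a)(s−b)(s−c)) = √(18.05·8.25·5.95·3.85) ≈ √3411.21 ≈ 58.4056
abc = 9.8·12.1·14.2 = 1683.836
R = abc/(4·Area) ≈ 1683.836/(4·58.4056) = 1683.836/233.622 ≈ 7.20751

R = 7.208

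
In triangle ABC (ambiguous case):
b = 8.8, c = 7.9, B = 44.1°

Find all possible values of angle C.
b/sin(B) = c/sin(C)  ⇒  sin(C) = c·sin(B)/b = 7.9·sin(44.1°)/8.8
sin(44.1°) ≈ 0.695913
sin(C) ≈ 7.9·0.695913/8.8 ≈ 5.49771/8.8 ≈ 0.62474
Candidate 1: C₁ = arcsin(0.62474) ≈ 38.6631°  →  A = 180° − 44.1° − 38.6631° ≈ 97.2369° > 0, valid
Candidate 2: C₂ = 180° − C₁ ≈ 141.337°  →  A = 180° − 44.1° − 141.337° ≈ -5.4369° ≤ 0, not a valid triangle

C = 38.66° (one solution)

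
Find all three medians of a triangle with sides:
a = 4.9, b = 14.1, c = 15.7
Median formula: m_a = ½√(2b² + 2c² − a²) (and cyclically). a² = 24.01, b² = 198.81, c² = 246.49.
m_a = ½√(2·198.81 + 2·246.49 − 24.01) = ½√866.59 ≈ ½·29.4379 ≈ 14.719
m_b = ½√(2·24.01 + 2·246.49 − 198.81) = ½√342.19 ≈ ½·18.4984 ≈ 9.24919
m_c = ½√(2·24.01 + 2·198.81 − 246.49) = ½√199.15 ≈ ½·14.1121 ≈ 7.05603

m_a = 14.72, m_b = 9.249, m_c = 7.056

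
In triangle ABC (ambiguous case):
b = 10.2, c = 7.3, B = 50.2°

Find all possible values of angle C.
b/sin(B) = c/sin(C)  ⇒  sin(C) = c·sin(B)/b = 7.3·sin(50.2°)/10.2
sin(50.2°) ≈ 0.768284
sin(C) ≈ 7.3·0.768284/10.2 ≈ 5.60847/10.2 ≈ 0.54985
Candidate 1: C₁ = arcsin(0.54985) ≈ 33.3567°  →  A = 180° − 50.2° − 33.3567° ≈ 96.4433° > 0, valid
Candidate 2: C₂ = 180° − C₁ ≈ 146.643°  →  A = 180° − 50.2° − 146.643° ≈ -16.8433° ≤ 0, not a valid triangle

C = 33.36° (one solution)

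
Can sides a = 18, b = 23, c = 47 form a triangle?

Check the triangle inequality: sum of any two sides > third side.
a + b vs c: 18 + 23 = 41 ≤ 47  ✗
a + c vs b: 18 + 47 = 65 > 23  ✓
b + c vs a: 23 + 47 = 70 > 18  ✓

No: 18 + 23 = 41 is not > 47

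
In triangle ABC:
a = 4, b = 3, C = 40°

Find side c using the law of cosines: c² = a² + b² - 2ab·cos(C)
c² = 4² + 3² − 2·4·3·cos(40°)
cos(40°) ≈ 0.766044
c² ≈ 16 + 9 − 24·(0.766044) ≈ 25 − 18.3851 ≈ 6.61493
c ≈ √6.61493 ≈ 2.57195

c = 2.572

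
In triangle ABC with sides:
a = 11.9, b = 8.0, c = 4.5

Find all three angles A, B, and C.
Law of cosines for each angle (a² = 141.61, b² = 64, c² = 20.25):
cos(A) = (b² + c² − a²)/(2bc) = (64 + 20.25 − 141.61)/(2·8.0·4.5) = -57.36/72 ≈ -0.796667  ⇒  A ≈ 142.813°
cos(B) = (a² + c² − b²)/(2ac) = (141.61 + 20.25 − 64)/(2·11.9·4.5) = 97.86/107.1 ≈ 0.913725  ⇒  B ≈ 23.9746°
cos(C) = (a² + b² − c²)/(2ab) = (141.61 + 64 − 20.25)/(2·11.9·8.0) = 185.36/190.4 ≈ 0.973529  ⇒  C ≈ 13.2124°
Check: A + B + C ≈ 180°

A = 142.8°, B = 23.97°, C = 13.21°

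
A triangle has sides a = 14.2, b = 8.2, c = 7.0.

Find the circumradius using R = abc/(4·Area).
First find the area with Heron's formula.
s = (14.2 + 8.2 + 7.0)/2 = 14.7
Area = √(s(s−a)(s−b)(s−c)) = √(14.7·0.5·6.5·7.7) ≈ √367.868 ≈ 19.1799
abc = 14.2·8.2·7.0 = 815.08
R = abc/(4·Area) ≈ 815.08/(4·19.1799) = 815.08/76.7195 ≈ 10.6242

R = 10.62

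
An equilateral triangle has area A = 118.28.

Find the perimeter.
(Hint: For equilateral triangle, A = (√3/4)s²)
A = (√3/4)s²  ⇒  s² = 4A/√3 = 4·118.28/√3 = 473.12/1.73205 ≈ 273.156
s ≈ √273.156 ≈ 16.5274
Perimeter = 3s ≈ 3·16.5274 ≈ 49.5823

Perimeter = 49.58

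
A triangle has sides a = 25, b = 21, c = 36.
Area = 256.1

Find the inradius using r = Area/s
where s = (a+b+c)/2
s = (25 + 21 + 36)/2 = 82/2 = 41
r = Area/s = 256.1/41 ≈ 6.24634

r = 6.246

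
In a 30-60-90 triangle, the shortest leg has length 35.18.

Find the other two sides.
In a 30-60-90 triangle the sides are in ratio 1 : √3 : 2 (short leg : long leg : hypotenuse).
Long leg = 35.18·√3 ≈ 35.18·1.73205 ≈ 60.9335
Hypotenuse = 2·35.18 = 70.36

Long leg = 35.18√3 = 60.93, Hypotenuse = 70.36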